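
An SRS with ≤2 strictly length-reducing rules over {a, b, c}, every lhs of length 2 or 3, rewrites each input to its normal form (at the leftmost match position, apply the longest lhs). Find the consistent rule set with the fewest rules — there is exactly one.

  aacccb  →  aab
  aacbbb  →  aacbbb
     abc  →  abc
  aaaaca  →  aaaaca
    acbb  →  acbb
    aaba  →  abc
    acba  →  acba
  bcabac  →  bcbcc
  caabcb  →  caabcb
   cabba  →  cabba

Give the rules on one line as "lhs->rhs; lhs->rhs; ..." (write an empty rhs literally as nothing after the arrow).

  | aacccb => aab
  | aacbbb
  | abc
  | aaaaca

aba->bc; ccc->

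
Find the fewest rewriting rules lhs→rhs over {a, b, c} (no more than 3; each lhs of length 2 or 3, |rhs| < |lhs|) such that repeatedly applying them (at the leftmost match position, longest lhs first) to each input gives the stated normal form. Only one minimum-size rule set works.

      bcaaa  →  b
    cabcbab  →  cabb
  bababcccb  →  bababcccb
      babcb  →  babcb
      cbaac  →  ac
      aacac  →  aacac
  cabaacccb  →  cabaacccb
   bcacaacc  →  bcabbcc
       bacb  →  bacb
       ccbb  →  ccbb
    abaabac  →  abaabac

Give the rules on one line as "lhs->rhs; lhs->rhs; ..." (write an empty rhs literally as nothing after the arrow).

  | bcaaa => bbba => b
  | cabcbab => cabb
  | bababcccb
  | babcb

bba->; caa->bb; cba->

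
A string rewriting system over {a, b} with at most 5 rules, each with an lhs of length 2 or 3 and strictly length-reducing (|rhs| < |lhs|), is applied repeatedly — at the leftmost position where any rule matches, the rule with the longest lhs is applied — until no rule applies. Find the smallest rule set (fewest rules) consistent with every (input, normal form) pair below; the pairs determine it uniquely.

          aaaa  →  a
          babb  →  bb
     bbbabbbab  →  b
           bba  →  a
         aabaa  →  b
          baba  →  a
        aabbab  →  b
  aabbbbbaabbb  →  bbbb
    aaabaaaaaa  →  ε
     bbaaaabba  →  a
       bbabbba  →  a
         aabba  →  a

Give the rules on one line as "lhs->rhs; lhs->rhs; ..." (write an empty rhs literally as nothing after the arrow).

aa->b; aaa->; ab->b; ba->a

  | aaaa => a
  | babb => abb => bb
  | bbbabbbab => bbabbbab => babbbab => abbbab => bbbab => bbab => bab => ab => b
  | bba => ba => a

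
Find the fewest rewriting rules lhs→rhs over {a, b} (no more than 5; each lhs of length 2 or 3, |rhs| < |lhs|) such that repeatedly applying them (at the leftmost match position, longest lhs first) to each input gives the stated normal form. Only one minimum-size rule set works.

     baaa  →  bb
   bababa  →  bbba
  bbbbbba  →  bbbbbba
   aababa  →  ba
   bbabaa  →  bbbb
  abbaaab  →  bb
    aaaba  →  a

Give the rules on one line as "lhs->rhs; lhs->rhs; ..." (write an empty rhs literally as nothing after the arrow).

  | baaa => baa => bb
  | bababa => bbaba => bbba
  | bbbbbba
  | aababa => aba => ba

aa->b; aaa->aa; aab->; ab->b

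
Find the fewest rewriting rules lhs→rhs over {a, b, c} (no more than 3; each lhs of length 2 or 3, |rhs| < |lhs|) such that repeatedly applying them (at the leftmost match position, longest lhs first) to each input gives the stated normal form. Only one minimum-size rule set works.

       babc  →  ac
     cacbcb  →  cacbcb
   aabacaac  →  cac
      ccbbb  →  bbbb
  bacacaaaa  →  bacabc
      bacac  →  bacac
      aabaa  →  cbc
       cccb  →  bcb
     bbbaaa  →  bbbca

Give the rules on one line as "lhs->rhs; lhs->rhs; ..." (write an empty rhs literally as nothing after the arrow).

  | babc => ac
  | cacbcb
  | aabacaac => cbacaac => cbaccc => cbabc => cac
  | ccbbb => bbbb

aa->c; bab->a; cc->b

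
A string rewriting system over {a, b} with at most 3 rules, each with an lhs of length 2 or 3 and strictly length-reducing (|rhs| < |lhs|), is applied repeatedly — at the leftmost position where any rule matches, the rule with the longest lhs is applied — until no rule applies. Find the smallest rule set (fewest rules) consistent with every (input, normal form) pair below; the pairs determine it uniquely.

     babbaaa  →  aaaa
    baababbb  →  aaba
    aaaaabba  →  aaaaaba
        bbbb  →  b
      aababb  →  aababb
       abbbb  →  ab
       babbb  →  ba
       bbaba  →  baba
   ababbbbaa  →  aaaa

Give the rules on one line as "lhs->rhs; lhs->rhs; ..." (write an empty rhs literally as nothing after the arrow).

  | babbaaa => babaaa => baaaa => aaaa
  | baababbb => aababbb => aaba
  | aaaaabba => aaaaaba
  | bbbb => b

baa->aa; bba->ba; bbb->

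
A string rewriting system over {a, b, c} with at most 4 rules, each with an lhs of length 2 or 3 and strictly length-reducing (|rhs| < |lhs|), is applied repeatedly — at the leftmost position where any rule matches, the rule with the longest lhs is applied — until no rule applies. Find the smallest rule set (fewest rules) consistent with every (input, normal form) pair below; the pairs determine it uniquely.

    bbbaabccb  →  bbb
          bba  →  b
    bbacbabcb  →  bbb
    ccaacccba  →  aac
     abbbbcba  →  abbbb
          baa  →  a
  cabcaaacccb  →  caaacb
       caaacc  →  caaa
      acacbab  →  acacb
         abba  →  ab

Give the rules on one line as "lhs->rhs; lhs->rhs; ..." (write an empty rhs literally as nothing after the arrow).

  | bbbaabccb => bbabccb => bbccb => bbcb => bbb
  | bba => b
  | bbacbabcb => bcbabcb => bbabcb => bbcb => bbb
  | ccaacccba => aacccba => aacba => aac

ba->; bc->b; cc->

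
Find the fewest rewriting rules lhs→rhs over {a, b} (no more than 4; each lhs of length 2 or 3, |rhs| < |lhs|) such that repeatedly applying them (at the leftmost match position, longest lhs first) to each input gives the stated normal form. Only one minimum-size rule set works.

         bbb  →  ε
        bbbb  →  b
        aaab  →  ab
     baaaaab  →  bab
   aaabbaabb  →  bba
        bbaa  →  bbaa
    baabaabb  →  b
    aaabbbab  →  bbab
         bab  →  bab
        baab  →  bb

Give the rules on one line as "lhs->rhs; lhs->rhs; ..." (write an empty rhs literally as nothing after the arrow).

aab->b; aba->ba; abb->ba; bbb->

  | bbb => ε
  | bbbb => b
  | aaab => ab
  | baaaaab => baaab => bab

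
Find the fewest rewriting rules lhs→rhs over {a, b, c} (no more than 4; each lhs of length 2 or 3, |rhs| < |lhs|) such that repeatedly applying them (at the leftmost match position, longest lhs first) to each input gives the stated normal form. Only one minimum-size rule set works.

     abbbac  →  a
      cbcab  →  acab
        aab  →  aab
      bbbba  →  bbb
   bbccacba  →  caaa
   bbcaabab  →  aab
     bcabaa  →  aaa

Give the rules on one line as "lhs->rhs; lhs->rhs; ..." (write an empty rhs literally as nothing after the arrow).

  | abbbac => abbc => aba => a
  | cbcab => acab
  | aab
  | bbbba => bbb

ba->; bc->a; cb->a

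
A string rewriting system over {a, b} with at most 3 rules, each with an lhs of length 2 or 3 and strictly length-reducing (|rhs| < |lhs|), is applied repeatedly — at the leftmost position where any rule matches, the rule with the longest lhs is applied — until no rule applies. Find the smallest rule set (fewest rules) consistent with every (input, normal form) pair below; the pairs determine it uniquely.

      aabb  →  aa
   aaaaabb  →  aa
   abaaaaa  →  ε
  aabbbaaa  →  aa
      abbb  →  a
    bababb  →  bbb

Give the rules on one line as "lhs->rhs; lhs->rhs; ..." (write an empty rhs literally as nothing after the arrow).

  | aabb => aab => aa
  | aaaaabb => aabb => aab => aa
  | abaaaaa => aaaaaa => aaa => ε
  | aabbbaaa => aabbaaa => aabaaa => aaaaa => aa

aaa->; ab->a; baa->b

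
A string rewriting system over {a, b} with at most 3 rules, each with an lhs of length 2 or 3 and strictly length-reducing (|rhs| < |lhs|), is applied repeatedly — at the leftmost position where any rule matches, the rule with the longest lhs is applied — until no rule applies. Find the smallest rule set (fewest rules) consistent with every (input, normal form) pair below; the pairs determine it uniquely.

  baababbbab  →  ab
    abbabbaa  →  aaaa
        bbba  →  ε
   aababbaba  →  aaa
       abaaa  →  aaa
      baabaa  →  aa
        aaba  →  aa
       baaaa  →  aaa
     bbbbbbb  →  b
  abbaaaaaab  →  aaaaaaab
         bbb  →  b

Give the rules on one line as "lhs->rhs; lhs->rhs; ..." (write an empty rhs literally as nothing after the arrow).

  | baababbbab => ababbbab => abbbab => abab => ab
  | abbabbaa => aabbaa => aaaa
  | bbba => ba => ε
  | aababbaba => aabbaba => aaaba => aaa

ba->; bb->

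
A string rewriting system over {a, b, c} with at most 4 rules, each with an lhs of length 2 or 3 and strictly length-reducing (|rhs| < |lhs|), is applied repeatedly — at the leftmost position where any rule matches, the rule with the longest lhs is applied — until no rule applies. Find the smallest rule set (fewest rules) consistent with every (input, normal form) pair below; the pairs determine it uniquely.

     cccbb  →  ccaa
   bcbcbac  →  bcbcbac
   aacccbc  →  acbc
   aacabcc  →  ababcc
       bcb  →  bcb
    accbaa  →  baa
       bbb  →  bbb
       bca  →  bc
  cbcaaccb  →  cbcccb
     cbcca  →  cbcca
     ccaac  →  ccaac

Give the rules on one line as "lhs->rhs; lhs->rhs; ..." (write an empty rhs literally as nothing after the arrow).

aca->ba; acc->; bca->bc; cbb->aa

  | cccbb => ccaa
  | bcbcbac
  | aacccbc => acbc
  | aacabcc => ababcc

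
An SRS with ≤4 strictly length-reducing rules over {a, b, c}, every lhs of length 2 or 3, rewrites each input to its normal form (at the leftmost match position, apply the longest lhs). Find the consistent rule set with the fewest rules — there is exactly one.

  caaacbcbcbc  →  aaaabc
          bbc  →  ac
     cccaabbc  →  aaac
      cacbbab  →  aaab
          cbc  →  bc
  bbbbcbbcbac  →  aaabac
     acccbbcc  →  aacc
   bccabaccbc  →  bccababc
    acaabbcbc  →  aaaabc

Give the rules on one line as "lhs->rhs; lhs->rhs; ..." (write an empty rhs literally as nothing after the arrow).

bb->a; caa->aa; cb->b

  | caaacbcbcbc => aaacbcbcbc => aaabcbcbc => aaabbcbc => aaaacbc => aaaabc
  | bbc => ac
  | cccaabbc => ccaabbc => caabbc => aabbc => aaac
  | cacbbab => cabbab => caaab => aaab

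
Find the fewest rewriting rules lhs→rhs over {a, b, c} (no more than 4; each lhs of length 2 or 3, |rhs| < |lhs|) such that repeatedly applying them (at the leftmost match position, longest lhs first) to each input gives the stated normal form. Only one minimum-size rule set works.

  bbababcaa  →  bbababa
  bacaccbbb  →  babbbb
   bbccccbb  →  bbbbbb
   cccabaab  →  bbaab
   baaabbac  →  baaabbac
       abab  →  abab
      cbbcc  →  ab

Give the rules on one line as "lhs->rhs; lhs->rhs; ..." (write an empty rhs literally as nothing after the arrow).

  | bbababcaa => bbababa
  | bacaccbbb => baccbbb => babbbb
  | bbccccbb => bbbccbb => bbbbbb
  | cccabaab => bcabaab => bbaab

ca->; cbb->a; cc->b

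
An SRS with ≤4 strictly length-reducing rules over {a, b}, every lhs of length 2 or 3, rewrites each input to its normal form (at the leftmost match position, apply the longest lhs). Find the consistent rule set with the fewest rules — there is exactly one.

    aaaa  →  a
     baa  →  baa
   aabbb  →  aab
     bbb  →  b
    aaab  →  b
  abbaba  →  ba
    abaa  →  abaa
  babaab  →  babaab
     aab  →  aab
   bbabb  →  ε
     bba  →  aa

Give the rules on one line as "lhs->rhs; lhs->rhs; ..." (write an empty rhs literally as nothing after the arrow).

aaa->; bb->a; bbb->b

  | aaaa => a
  | baa
  | aabbb => aab
  | bbb => b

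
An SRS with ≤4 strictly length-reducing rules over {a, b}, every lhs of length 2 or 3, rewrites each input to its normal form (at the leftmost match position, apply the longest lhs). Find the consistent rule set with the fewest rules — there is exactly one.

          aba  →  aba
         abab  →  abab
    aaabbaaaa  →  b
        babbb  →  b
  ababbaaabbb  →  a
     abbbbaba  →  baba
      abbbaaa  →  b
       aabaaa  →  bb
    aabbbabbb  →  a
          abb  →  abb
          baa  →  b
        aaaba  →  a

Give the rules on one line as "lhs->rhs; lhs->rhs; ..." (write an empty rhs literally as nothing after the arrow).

aa->; aaa->b; bba->a; bbb->a

  | aba
  | abab
  | aaabbaaaa => bbbaaaa => aaaaa => baa => b
  | babbb => baa => b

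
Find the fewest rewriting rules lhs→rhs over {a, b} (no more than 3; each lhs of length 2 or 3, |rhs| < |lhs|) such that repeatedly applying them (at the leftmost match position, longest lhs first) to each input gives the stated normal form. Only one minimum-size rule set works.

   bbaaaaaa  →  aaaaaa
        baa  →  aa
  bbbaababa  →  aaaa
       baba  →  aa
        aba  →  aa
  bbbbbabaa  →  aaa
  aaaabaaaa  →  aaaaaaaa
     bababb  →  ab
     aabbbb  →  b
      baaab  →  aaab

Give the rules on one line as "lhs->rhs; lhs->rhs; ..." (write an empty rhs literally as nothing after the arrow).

abb->b; ba->a; bb->b

  | bbaaaaaa => baaaaaa => aaaaaa
  | baa => aa
  | bbbaababa => bbaababa => baababa => aababa => aaaba => aaaa
  | baba => aba => aa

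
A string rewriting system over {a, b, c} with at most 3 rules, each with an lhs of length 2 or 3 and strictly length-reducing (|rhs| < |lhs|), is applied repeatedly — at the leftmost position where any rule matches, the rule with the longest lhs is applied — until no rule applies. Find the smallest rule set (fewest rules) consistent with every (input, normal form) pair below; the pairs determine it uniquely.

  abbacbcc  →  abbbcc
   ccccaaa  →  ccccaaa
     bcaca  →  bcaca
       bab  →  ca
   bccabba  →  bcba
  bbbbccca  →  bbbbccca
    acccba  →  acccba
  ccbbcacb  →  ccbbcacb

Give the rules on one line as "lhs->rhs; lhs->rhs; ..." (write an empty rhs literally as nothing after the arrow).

  | abbacbcc => abbbcc
  | ccccaaa
  | bcaca
  | bab => ca

bab->ca; bac->b; cab->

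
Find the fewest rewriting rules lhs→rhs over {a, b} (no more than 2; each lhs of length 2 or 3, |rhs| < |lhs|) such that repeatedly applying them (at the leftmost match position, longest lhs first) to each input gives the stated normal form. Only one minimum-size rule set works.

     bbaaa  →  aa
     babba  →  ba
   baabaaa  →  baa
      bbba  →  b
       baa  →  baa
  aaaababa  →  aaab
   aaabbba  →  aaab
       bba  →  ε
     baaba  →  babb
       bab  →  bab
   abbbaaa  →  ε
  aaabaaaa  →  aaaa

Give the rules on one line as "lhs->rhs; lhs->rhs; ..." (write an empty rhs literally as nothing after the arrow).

aba->bb; bba->

  | bbaaa => aa
  | babba => ba
  | baabaaa => babbaa => baa
  | bbba => b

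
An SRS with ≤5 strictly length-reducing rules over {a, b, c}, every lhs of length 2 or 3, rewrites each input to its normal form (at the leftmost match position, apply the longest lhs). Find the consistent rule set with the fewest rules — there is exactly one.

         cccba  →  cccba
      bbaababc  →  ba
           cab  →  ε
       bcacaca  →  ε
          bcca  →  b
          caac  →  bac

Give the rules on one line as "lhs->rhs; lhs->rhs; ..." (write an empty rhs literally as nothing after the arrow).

aa->; bb->; bc->; ca->b

  | cccba
  | bbaababc => aababc => babc => ba
  | cab => bb => ε
  | bcacaca => acaca => abca => aa => ε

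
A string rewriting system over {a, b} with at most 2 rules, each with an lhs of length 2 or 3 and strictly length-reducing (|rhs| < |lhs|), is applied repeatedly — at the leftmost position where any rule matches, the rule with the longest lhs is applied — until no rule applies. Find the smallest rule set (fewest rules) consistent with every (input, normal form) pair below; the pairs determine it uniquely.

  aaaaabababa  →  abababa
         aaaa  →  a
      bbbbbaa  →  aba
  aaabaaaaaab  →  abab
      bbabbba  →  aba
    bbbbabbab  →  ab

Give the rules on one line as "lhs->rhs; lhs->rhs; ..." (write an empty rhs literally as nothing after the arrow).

aa->a; bb->a

  | aaaaabababa => aaaabababa => aaabababa => aabababa => abababa
  | aaaa => aaa => aa => a
  | bbbbbaa => abbbaa => aabaa => abaa => aba
  | aaabaaaaaab => aabaaaaaab => abaaaaaab => abaaaaab => abaaaab => abaaab => abaab => abab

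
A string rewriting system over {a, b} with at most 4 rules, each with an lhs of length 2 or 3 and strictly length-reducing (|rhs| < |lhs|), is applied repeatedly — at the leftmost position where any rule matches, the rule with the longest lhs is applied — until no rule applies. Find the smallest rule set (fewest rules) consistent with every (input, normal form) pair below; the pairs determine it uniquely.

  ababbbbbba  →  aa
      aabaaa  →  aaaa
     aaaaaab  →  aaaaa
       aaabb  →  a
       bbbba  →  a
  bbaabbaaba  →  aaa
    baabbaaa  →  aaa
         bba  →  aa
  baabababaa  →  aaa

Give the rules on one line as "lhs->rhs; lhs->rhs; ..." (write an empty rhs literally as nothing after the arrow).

  | ababbbbbba => abbbbbba => bbbbba => abbba => bba => aa
  | aabaaa => aaaa
  | aaaaaab => aaaaa
  | aaabb => aab => a

ab->; ba->a; bb->a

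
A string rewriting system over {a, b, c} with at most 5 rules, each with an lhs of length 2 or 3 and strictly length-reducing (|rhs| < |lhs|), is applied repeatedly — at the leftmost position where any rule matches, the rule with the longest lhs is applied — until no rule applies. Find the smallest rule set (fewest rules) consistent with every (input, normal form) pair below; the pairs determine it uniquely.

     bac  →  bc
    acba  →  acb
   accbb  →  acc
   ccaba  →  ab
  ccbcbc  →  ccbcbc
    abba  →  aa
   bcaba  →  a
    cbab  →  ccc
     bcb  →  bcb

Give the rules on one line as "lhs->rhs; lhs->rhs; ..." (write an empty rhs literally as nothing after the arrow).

ba->b; bab->cc; bb->; ca->a

  | bac => bc
  | acba => acb
  | accbb => acc
  | ccaba => caba => aba => ab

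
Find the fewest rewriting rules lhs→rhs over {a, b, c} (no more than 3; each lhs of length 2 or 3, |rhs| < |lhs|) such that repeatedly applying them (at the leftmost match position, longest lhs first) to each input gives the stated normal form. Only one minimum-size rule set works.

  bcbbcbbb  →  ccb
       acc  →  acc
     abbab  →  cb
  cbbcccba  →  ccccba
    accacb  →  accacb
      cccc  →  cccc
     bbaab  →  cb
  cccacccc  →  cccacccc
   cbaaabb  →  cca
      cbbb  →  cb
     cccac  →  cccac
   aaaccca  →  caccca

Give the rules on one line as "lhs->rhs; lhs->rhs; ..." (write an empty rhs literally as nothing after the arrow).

aa->c; bb->; bc->c

  | bcbbcbbb => cbbcbbb => ccbbb => ccb
  | acc
  | abbab => aab => cb
  | cbbcccba => ccccba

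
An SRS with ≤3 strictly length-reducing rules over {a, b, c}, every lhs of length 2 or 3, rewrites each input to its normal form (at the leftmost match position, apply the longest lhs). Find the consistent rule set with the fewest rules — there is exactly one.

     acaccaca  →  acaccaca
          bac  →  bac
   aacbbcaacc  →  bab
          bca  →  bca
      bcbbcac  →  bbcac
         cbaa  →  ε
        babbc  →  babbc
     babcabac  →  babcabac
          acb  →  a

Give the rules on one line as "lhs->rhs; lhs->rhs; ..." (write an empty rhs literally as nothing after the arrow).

  | acaccaca
  | bac
  | aacbbcaacc => cbbcaacc => bcaacc => bccc => bab
  | bca

aa->; cb->; ccc->ab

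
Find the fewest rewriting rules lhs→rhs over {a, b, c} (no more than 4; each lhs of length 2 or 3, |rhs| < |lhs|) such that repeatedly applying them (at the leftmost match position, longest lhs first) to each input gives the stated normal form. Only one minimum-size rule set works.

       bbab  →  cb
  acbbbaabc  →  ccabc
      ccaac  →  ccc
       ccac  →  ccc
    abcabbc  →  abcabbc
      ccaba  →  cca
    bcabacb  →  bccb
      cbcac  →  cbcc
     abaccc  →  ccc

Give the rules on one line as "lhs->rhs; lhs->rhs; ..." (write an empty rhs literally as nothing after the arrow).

ac->c; ba->; bba->ac

  | bbab => acb => cb
  | acbbbaabc => cbbbaabc => cbacabc => ccabc
  | ccaac => ccac => ccc
  | ccac => ccc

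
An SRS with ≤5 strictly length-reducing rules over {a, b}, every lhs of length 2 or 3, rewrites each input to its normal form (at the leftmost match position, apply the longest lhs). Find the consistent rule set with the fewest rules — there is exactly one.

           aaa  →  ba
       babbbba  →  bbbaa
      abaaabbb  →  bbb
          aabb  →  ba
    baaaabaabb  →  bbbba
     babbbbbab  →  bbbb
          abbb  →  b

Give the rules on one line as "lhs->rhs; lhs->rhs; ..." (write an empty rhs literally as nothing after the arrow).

  | aaa => ba
  | babbbba => bbabba => bbbaa
  | abaaabbb => baaabbb => bbabbb => bbbab => bbb
  | aabb => aba => ba

aaa->ba; ab->; aba->ba; abb->ba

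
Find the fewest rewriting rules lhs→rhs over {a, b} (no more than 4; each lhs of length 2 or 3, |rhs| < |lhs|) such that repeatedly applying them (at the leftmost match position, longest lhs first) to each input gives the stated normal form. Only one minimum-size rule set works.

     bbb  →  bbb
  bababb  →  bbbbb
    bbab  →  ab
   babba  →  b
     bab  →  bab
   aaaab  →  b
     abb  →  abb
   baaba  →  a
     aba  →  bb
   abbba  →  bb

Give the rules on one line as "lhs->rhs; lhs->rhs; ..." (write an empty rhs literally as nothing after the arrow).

aa->; aba->bb; bba->a

  | bbb
  | bababb => bbbbb
  | bbab => ab
  | babba => baa => b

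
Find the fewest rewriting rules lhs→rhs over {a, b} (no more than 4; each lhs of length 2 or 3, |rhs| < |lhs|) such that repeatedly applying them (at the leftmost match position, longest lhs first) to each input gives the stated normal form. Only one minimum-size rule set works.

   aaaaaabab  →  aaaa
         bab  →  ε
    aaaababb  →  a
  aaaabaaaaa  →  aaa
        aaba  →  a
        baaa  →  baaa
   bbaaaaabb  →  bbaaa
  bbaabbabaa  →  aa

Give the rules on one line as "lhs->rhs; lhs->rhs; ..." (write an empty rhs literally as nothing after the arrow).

  | aaaaaabab => aaaaaabb => aaaaab => aaaa
  | bab => ε
  | aaaababb => aaaabbb => aaabb => aab => a
  | aaaabaaaaa => aaaabaaaa => aaaabaaa => aaaabaa => aaaaba => aaaab => aaa

ab->; aba->ab; bab->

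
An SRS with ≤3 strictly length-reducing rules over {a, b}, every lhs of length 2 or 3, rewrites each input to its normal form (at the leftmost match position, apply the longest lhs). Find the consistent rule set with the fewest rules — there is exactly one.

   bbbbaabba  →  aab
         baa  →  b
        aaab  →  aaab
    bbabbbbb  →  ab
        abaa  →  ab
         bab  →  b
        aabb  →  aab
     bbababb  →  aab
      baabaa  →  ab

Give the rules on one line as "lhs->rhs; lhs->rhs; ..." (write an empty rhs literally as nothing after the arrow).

  | bbbbaabba => bbbaabba => bbaabba => ababba => abbba => abba => aab
  | baa => ba => b
  | aaab
  | bbabbbbb => abbbbbb => abbbbb => abbbb => abbb => abb => ab

ba->b; bb->b; bba->ab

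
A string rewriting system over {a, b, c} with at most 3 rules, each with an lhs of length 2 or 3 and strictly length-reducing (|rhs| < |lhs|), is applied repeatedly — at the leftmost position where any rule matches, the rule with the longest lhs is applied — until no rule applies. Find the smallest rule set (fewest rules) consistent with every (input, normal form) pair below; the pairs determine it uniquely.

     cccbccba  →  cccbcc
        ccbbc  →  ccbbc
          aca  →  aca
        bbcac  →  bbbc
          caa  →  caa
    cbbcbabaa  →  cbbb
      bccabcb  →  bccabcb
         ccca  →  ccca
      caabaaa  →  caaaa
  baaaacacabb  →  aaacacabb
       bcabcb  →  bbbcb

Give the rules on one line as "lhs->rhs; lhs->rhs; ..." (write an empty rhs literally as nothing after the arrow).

ba->; bca->bb

  | cccbccba => cccbcc
  | ccbbc
  | aca
  | bbcac => bbbc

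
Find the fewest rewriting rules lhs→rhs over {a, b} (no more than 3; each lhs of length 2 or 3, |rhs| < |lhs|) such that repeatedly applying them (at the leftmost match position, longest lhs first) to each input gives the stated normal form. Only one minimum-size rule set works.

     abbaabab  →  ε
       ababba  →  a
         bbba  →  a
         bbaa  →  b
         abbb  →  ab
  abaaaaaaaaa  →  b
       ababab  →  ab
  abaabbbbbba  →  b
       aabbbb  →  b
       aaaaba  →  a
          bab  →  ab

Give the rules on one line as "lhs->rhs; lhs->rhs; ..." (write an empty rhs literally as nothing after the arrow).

aa->b; ba->a; bb->

  | abbaabab => aaabab => babab => abab => aab => bb => ε
  | ababba => aabba => bbba => ba => a
  | bbba => ba => a
  | bbaa => aa => b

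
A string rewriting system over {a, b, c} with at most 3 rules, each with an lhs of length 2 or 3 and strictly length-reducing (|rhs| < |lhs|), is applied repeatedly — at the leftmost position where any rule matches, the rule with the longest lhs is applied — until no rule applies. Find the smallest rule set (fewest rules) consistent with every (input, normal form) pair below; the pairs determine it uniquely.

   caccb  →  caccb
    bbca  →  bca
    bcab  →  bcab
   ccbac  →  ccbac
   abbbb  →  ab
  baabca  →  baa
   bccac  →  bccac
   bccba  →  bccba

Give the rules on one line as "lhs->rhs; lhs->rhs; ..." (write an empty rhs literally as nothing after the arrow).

  | caccb
  | bbca => bca
  | bcab
  | ccbac

abc->; bb->b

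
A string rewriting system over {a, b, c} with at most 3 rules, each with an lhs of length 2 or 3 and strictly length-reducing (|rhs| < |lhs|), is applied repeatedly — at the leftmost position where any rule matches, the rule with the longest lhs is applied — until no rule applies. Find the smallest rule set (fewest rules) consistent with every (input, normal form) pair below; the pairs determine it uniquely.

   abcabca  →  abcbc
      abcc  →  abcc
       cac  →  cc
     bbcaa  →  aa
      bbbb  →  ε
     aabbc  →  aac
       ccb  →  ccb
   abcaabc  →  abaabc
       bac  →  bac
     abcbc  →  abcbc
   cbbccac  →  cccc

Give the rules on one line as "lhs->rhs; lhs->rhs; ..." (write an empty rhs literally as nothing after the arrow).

bb->; ca->c; caa->aa

  | abcabca => abcbca => abcbc
  | abcc
  | cac => cc
  | bbcaa => caa => aa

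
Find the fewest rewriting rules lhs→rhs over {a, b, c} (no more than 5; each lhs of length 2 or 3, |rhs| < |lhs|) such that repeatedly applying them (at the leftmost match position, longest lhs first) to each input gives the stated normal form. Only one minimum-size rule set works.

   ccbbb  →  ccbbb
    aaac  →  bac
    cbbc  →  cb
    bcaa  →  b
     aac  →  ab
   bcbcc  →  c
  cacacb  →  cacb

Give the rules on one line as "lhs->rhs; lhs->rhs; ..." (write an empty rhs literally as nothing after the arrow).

aa->b; aac->ab; aca->a; bc->

  | ccbbb
  | aaac => bac
  | cbbc => cb
  | bcaa => aa => b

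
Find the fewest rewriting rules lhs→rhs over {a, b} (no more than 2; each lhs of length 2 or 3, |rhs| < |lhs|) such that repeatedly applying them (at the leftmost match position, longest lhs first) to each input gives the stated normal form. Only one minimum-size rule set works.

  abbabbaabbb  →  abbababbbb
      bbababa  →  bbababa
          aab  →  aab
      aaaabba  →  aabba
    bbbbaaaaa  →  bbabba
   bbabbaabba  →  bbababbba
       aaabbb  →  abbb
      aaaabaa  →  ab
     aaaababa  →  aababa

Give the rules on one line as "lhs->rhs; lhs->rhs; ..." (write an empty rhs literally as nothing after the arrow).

  | abbabbaabbb => abbababbbb
  | bbababa
  | aab
  | aaaabba => aabba

aaa->a; baa->ab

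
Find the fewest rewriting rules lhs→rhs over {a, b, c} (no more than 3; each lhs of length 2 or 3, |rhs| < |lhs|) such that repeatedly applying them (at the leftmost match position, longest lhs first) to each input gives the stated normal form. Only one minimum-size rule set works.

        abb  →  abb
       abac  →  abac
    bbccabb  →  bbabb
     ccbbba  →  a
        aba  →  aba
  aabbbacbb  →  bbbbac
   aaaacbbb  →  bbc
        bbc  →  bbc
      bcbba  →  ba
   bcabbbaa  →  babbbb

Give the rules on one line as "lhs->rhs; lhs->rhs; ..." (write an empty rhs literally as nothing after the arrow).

  | abb
  | abac
  | bbccabb => bbcabb => bbabb
  | ccbbba => ccbba => ccba => cca => ca => a

aa->b; ca->a; cb->c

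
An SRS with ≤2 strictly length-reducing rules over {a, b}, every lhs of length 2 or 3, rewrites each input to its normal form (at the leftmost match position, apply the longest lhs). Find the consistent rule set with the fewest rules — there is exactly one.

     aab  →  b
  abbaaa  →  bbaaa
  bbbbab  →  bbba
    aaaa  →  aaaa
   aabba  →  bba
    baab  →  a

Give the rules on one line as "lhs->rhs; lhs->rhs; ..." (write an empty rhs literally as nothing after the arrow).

  | aab => ab => b
  | abbaaa => bbaaa
  | bbbbab => bbba
  | aaaa

ab->b; bab->a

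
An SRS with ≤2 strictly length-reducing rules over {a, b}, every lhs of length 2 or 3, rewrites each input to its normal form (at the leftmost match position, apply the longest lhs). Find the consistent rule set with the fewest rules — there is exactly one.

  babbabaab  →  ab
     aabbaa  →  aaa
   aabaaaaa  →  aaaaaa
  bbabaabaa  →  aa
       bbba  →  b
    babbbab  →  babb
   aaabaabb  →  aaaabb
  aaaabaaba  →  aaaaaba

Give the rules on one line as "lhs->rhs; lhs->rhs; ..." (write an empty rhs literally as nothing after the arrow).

  | babbabaab => babaab => baab => ab
  | aabbaa => aaa
  | aabaaaaa => aaaaaa
  | bbabaabaa => baabaa => abaa => aa

baa->a; bba->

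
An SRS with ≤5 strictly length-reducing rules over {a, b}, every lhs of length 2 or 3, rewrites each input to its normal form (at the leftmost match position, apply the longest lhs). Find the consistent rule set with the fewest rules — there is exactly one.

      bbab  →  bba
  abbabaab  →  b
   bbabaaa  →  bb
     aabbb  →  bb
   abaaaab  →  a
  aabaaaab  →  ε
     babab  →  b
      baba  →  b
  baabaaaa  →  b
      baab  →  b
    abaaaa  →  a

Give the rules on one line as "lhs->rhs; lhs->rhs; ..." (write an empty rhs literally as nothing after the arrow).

  | bbab => bba
  | abbabaab => baabaab => baab => b
  | bbabaaa => bbaaaa => bbaa => bb
  | aabbb => bb

aa->; aab->; ab->a; abb->ba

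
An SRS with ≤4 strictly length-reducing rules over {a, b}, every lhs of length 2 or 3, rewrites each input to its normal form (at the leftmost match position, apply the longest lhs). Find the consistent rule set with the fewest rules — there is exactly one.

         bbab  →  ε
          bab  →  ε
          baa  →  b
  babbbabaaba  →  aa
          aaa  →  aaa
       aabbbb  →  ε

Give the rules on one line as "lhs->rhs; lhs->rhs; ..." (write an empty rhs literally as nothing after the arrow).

ab->; ba->b; bb->

  | bbab => ab => ε
  | bab => bb => ε
  | baa => ba => b
  | babbbabaaba => bbbbabaaba => bbabaaba => abaaba => aaba => aa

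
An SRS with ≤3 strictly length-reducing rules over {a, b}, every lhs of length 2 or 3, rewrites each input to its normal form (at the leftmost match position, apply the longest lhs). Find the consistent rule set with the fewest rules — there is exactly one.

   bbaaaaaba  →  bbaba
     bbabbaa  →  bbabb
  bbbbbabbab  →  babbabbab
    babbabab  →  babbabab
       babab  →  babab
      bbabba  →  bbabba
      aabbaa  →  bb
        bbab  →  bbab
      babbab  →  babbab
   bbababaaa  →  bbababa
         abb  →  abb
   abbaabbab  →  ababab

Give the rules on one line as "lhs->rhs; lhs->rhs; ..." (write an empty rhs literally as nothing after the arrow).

  | bbaaaaaba => bbaaaba => bbaba
  | bbabbaa => bbabb
  | bbbbbabbab => babbabbab
  | babbabab

aa->; bbb->ba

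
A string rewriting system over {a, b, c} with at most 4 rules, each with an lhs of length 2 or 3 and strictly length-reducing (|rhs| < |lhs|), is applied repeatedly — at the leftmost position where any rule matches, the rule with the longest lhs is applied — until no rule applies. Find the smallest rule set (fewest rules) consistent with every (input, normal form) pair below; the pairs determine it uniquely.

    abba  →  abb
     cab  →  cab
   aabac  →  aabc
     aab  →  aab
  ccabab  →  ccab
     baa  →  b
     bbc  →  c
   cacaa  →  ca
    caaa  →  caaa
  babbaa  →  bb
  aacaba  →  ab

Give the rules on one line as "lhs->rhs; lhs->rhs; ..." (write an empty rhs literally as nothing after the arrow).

  | abba => abb
  | cab
  | aabac => aabc
  | aab

aca->; ba->b; bab->b; bbc->c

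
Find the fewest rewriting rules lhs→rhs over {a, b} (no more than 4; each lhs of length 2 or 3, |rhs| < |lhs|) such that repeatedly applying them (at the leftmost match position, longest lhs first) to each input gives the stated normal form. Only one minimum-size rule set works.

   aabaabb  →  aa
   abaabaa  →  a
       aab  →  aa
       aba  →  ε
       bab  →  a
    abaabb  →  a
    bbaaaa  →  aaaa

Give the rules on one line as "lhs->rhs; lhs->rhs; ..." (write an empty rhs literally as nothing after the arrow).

  | aabaabb => aabb => aab => aa
  | abaabaa => abaa => a
  | aab => aa
  | aba => ε

ab->a; aba->; ba->a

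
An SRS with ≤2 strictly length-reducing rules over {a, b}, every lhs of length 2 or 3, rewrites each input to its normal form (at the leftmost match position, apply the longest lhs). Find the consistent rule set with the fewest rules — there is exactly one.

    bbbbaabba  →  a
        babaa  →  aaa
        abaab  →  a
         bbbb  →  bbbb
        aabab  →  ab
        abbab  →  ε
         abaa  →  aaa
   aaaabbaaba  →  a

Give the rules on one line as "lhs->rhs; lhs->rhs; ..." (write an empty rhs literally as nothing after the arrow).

  | bbbbaabba => bbbaabba => bbaabba => baabba => aabba => ba => a
  | babaa => abaa => aaa
  | abaab => aaab => a
  | bbbb

aab->; ba->a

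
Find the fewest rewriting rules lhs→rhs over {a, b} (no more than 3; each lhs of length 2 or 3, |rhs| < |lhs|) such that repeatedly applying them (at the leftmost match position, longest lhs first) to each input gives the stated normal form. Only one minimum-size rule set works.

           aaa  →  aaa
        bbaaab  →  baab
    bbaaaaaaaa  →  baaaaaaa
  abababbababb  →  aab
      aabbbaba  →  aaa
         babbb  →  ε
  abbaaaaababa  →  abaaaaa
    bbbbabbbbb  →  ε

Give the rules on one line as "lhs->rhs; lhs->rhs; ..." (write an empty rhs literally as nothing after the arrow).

  | aaa
  | bbaaab => baab
  | bbaaaaaaaa => baaaaaaa
  | abababbababb => aabbababb => aabbabb => aabbb => aab

bab->; bb->; bba->b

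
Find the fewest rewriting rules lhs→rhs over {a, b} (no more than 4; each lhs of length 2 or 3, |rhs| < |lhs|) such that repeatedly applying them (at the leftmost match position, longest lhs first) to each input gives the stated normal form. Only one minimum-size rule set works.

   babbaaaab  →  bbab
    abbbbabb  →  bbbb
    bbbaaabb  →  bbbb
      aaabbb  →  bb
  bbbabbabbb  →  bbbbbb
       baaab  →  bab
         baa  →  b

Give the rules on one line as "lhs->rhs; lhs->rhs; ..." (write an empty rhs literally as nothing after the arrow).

  | babbaaaab => bbaaaab => bbaab => bbab
  | abbbbabb => bbbabb => bbbb
  | bbbaaabb => bbbabb => bbbb
  | aaabbb => abbb => bb

aa->; aab->ab; abb->b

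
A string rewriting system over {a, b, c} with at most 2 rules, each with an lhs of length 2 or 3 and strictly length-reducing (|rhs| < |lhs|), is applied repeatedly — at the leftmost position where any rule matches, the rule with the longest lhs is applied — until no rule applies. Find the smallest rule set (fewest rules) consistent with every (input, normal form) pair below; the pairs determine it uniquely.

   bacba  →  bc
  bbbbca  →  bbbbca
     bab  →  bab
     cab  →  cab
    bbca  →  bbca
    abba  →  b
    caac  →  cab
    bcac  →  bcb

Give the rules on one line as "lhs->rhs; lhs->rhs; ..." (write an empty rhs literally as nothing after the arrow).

  | bacba => bbba => bc
  | bbbbca
  | bab
  | cab

ac->b; bba->c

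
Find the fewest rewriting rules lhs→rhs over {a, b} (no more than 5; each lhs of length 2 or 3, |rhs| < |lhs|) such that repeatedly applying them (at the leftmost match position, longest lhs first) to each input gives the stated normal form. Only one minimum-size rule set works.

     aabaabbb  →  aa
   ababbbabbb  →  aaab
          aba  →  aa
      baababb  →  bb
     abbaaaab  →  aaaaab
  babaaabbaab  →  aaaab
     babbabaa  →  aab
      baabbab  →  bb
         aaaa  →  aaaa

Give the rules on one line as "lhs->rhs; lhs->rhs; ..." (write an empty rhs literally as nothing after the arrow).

abb->a; ba->a; baa->b; bba->

  | aabaabbb => aabbbb => aabb => aa
  | ababbbabbb => aabbbabbb => aababbb => aaabbb => aaab
  | aba => aa
  | baababb => bbabb => bb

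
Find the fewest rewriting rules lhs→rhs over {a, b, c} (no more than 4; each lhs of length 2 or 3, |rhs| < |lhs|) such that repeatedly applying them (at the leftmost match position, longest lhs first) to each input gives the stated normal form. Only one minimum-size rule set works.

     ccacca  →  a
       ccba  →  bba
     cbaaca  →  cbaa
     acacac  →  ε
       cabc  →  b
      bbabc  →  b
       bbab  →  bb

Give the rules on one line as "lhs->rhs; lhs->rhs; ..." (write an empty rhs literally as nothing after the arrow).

ab->; ac->; bc->; cc->b

  | ccacca => bacca => bca => a
  | ccba => bba
  | cbaaca => cbaa
  | acacac => acac => ac => ε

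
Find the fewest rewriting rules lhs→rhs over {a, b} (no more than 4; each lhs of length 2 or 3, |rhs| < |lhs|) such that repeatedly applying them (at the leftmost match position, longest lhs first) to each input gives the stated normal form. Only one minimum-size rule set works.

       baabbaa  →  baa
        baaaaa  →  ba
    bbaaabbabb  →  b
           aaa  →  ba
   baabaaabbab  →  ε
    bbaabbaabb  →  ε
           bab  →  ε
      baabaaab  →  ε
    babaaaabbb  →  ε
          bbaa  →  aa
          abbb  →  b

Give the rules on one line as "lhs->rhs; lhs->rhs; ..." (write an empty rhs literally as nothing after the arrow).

aaa->ba; ab->b; bb->

  | baabbaa => babbaa => bbbaa => baa
  | baaaaa => bbaaa => aaa => ba
  | bbaaabbabb => aaabbabb => babbabb => bbbabb => babb => bbb => b
  | aaa => ba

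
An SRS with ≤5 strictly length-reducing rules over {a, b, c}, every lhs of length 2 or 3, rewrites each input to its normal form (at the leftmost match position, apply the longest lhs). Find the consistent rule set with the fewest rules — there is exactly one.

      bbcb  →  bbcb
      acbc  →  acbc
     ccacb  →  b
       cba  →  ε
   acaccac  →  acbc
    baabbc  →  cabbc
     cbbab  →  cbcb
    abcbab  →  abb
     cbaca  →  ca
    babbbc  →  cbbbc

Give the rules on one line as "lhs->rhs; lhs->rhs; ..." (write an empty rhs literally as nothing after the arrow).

  | bbcb
  | acbc
  | ccacb => bacb => ccb => b
  | cba => cc => ε

aba->b; ba->c; cc->; cca->ba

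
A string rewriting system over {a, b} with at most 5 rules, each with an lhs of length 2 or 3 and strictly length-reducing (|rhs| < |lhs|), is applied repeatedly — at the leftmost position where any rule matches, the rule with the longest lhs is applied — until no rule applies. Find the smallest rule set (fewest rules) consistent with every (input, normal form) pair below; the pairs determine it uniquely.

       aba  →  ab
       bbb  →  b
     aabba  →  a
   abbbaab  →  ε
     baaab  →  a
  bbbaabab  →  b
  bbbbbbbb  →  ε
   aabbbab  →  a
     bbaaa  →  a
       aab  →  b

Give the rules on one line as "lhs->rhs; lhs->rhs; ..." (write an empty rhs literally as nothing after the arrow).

aa->; ba->b; bab->a; bb->

  | aba => ab
  | bbb => b
  | aabba => bba => a
  | abbbaab => abaab => abab => aa => ε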